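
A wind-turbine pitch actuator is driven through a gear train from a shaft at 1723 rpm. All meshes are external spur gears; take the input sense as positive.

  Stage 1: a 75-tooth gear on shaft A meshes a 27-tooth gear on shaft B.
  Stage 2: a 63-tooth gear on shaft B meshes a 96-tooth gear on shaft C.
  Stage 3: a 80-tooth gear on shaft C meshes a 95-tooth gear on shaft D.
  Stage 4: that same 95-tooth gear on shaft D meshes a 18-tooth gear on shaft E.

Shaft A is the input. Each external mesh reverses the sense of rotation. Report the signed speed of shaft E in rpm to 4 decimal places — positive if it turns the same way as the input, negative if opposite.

+13959.4907 rpm (same as input, |ω| = 13959.4907 rpm)

Stage 1 [75T→27T]: ω = 1723.0000×75/27 = 4786.1111 rpm, dir flips to −; running = −4786.1111
Stage 2 [63T→96T]: ω = 4786.1111×63/96 = 3140.8854 rpm, dir flips to +; running = +3140.8854
Stage 3 [80T→95T]: ω = 3140.8854×80/95 = 2644.9561 rpm, dir flips to −; running = −2644.9561
Stage 4 [95T→18T]: ω = 2644.9561×95/18 = 13959.4907 rpm, dir flips to +; running = +13959.4907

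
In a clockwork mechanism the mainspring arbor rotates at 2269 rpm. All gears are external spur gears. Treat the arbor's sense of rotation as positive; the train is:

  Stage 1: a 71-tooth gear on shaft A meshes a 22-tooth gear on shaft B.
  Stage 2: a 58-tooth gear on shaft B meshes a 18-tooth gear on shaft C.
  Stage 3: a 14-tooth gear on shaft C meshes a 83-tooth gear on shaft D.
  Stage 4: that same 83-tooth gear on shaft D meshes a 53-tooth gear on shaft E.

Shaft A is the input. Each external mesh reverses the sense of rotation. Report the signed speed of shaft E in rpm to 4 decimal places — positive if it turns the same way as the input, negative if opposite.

+6232.7229 rpm (same as input, |ω| = 6232.7229 rpm)

Stage 1 [71T→22T]: ω = 2269.0000×71/22 = 7322.6818 rpm, dir flips to −; running = −7322.6818
Stage 2 [58T→18T]: ω = 7322.6818×58/18 = 23595.3081 rpm, dir flips to +; running = +23595.3081
Stage 3 [14T→83T]: ω = 23595.3081×14/83 = 3979.9315 rpm, dir flips to −; running = −3979.9315
Stage 4 [83T→53T]: ω = 3979.9315×83/53 = 6232.7229 rpm, dir flips to +; running = +6232.7229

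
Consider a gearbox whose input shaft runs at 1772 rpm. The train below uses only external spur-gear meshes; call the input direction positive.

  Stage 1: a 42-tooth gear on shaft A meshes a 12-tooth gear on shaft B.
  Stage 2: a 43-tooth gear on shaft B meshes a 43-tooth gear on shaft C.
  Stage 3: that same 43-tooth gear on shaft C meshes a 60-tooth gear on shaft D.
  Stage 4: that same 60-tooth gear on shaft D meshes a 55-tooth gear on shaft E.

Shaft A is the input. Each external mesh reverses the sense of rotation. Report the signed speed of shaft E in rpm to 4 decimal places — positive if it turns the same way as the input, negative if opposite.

Stage 1 [42T→12T]: ω = 1772.0000×42/12 = 6202.0000 rpm, dir flips to −; running = −6202.0000
Stage 2 [43T→43T]: ω = 6202.0000×43/43 = 6202.0000 rpm, dir flips to +; running = +6202.0000
Stage 3 [43T→60T]: ω = 6202.0000×43/60 = 4444.7667 rpm, dir flips to −; running = −4444.7667
Stage 4 [60T→55T]: ω = 4444.7667×60/55 = 4848.8364 rpm, dir flips to +; running = +4848.8364

+4848.8364 rpm (same as input, |ω| = 4848.8364 rpm)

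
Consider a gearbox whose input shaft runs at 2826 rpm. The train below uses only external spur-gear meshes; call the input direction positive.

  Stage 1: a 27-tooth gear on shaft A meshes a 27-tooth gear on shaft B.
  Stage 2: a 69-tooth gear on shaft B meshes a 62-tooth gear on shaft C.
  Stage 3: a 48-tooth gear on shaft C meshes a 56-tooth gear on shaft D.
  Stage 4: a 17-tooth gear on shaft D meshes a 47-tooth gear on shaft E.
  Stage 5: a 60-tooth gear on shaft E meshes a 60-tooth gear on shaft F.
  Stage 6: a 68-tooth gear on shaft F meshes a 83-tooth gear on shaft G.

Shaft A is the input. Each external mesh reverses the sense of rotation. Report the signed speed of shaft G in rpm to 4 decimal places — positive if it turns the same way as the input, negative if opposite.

Stage 1 [27T→27T]: ω = 2826.0000×27/27 = 2826.0000 rpm, dir flips to −; running = −2826.0000
Stage 2 [69T→62T]: ω = 2826.0000×69/62 = 3145.0645 rpm, dir flips to +; running = +3145.0645
Stage 3 [48T→56T]: ω = 3145.0645×48/56 = 2695.7696 rpm, dir flips to −; running = −2695.7696
Stage 4 [17T→47T]: ω = 2695.7696×17/47 = 975.0656 rpm, dir flips to +; running = +975.0656
Stage 5 [60T→60T]: ω = 975.0656×60/60 = 975.0656 rpm, dir flips to −; running = −975.0656
Stage 6 [68T→83T]: ω = 975.0656×68/83 = 798.8489 rpm, dir flips to +; running = +798.8489

+798.8489 rpm (same as input, |ω| = 798.8489 rpm)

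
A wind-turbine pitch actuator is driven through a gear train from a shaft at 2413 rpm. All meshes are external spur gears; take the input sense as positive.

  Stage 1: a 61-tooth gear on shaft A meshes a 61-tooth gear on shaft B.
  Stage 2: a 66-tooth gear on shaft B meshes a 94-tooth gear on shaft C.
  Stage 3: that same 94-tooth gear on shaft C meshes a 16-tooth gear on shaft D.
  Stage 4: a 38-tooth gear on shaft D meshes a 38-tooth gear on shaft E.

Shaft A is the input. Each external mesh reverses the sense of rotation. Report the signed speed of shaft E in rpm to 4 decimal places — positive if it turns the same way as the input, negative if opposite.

Stage 1 [61T→61T]: ω = 2413.0000×61/61 = 2413.0000 rpm, dir flips to −; running = −2413.0000
Stage 2 [66T→94T]: ω = 2413.0000×66/94 = 1694.2340 rpm, dir flips to +; running = +1694.2340
Stage 3 [94T→16T]: ω = 1694.2340×94/16 = 9953.6250 rpm, dir flips to −; running = −9953.6250
Stage 4 [38T→38T]: ω = 9953.6250×38/38 = 9953.6250 rpm, dir flips to +; running = +9953.6250

+9953.6250 rpm (same as input, |ω| = 9953.6250 rpm)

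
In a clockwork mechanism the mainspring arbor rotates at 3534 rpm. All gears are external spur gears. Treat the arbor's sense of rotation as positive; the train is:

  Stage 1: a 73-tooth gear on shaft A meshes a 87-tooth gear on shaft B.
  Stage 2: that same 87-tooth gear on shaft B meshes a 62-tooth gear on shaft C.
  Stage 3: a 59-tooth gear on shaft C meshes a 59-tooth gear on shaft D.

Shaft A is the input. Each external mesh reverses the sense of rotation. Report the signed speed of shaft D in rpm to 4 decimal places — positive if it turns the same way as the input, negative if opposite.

Stage 1 [73T→87T]: ω = 3534.0000×73/87 = 2965.3103 rpm, dir flips to −; running = −2965.3103
Stage 2 [87T→62T]: ω = 2965.3103×87/62 = 4161.0000 rpm, dir flips to +; running = +4161.0000
Stage 3 [59T→59T]: ω = 4161.0000×59/59 = 4161.0000 rpm, dir flips to −; running = −4161.0000

-4161.0000 rpm (opposite to input, |ω| = 4161.0000 rpm)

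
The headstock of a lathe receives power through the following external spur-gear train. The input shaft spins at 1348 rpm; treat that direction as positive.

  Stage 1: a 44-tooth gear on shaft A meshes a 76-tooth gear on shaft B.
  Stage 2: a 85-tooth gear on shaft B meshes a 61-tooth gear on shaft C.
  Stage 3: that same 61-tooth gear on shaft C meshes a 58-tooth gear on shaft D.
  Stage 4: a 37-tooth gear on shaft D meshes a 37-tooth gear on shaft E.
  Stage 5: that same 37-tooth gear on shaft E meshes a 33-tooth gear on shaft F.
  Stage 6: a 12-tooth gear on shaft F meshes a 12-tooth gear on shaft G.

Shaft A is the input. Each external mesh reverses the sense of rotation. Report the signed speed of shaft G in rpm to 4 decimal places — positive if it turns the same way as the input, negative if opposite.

+1282.3533 rpm (same as input, |ω| = 1282.3533 rpm)

Stage 1 [44T→76T]: ω = 1348.0000×44/76 = 780.4211 rpm, dir flips to −; running = −780.4211
Stage 2 [85T→61T]: ω = 780.4211×85/61 = 1087.4720 rpm, dir flips to +; running = +1087.4720
Stage 3 [61T→58T]: ω = 1087.4720×61/58 = 1143.7205 rpm, dir flips to −; running = −1143.7205
Stage 4 [37T→37T]: ω = 1143.7205×37/37 = 1143.7205 rpm, dir flips to +; running = +1143.7205
Stage 5 [37T→33T]: ω = 1143.7205×37/33 = 1282.3533 rpm, dir flips to −; running = −1282.3533
Stage 6 [12T→12T]: ω = 1282.3533×12/12 = 1282.3533 rpm, dir flips to +; running = +1282.3533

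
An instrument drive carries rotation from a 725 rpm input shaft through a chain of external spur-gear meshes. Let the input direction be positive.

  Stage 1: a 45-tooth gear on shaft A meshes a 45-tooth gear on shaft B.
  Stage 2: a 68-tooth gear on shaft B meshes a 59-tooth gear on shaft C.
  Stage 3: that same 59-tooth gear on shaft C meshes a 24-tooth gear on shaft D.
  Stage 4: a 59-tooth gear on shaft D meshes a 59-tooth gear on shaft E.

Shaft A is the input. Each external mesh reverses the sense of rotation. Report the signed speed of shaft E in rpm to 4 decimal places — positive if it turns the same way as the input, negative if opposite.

+2054.1667 rpm (same as input, |ω| = 2054.1667 rpm)

Stage 1 [45T→45T]: ω = 725.0000×45/45 = 725.0000 rpm, dir flips to −; running = −725.0000
Stage 2 [68T→59T]: ω = 725.0000×68/59 = 835.5932 rpm, dir flips to +; running = +835.5932
Stage 3 [59T→24T]: ω = 835.5932×59/24 = 2054.1667 rpm, dir flips to −; running = −2054.1667
Stage 4 [59T→59T]: ω = 2054.1667×59/59 = 2054.1667 rpm, dir flips to +; running = +2054.1667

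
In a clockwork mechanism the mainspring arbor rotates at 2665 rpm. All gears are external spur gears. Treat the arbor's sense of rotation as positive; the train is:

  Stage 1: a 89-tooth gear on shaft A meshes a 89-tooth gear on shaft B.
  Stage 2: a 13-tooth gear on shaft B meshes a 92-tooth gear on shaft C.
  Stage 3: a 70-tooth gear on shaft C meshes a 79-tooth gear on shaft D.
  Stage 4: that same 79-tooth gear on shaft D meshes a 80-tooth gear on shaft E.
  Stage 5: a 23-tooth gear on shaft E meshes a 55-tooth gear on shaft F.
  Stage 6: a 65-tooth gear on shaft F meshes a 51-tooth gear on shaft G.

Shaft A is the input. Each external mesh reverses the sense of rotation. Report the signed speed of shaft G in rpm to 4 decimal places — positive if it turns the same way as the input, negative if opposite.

Stage 1 [89T→89T]: ω = 2665.0000×89/89 = 2665.0000 rpm, dir flips to −; running = −2665.0000
Stage 2 [13T→92T]: ω = 2665.0000×13/92 = 376.5761 rpm, dir flips to +; running = +376.5761
Stage 3 [70T→79T]: ω = 376.5761×70/79 = 333.6750 rpm, dir flips to −; running = −333.6750
Stage 4 [79T→80T]: ω = 333.6750×79/80 = 329.5041 rpm, dir flips to +; running = +329.5041
Stage 5 [23T→55T]: ω = 329.5041×23/55 = 137.7926 rpm, dir flips to −; running = −137.7926
Stage 6 [65T→51T]: ω = 137.7926×65/51 = 175.6180 rpm, dir flips to +; running = +175.6180

+175.6180 rpm (same as input, |ω| = 175.6180 rpm)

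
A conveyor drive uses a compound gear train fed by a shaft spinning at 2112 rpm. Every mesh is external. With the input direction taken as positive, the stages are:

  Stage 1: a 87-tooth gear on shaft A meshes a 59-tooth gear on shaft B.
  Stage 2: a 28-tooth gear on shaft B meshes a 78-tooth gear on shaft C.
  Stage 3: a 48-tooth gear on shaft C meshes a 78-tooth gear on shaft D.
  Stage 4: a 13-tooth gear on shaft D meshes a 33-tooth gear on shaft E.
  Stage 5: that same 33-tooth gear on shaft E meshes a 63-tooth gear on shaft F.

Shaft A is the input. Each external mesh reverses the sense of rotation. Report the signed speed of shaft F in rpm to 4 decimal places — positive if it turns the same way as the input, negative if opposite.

-141.9626 rpm (opposite to input, |ω| = 141.9626 rpm)

Stage 1 [87T→59T]: ω = 2112.0000×87/59 = 3114.3051 rpm, dir flips to −; running = −3114.3051
Stage 2 [28T→78T]: ω = 3114.3051×28/78 = 1117.9557 rpm, dir flips to +; running = +1117.9557
Stage 3 [48T→78T]: ω = 1117.9557×48/78 = 687.9727 rpm, dir flips to −; running = −687.9727
Stage 4 [13T→33T]: ω = 687.9727×13/33 = 271.0196 rpm, dir flips to +; running = +271.0196
Stage 5 [33T→63T]: ω = 271.0196×33/63 = 141.9626 rpm, dir flips to −; running = −141.9626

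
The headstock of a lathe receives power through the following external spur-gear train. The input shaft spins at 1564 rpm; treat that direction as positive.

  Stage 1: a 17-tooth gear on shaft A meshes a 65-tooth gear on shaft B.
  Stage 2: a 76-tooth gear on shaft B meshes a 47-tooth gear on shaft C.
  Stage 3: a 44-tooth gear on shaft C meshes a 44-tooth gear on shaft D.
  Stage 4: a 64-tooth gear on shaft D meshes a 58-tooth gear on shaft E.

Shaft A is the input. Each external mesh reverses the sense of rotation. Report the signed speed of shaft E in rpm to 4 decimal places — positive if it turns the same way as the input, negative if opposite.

Stage 1 [17T→65T]: ω = 1564.0000×17/65 = 409.0462 rpm, dir flips to −; running = −409.0462
Stage 2 [76T→47T]: ω = 409.0462×76/47 = 661.4363 rpm, dir flips to +; running = +661.4363
Stage 3 [44T→44T]: ω = 661.4363×44/44 = 661.4363 rpm, dir flips to −; running = −661.4363
Stage 4 [64T→58T]: ω = 661.4363×64/58 = 729.8608 rpm, dir flips to +; running = +729.8608

+729.8608 rpm (same as input, |ω| = 729.8608 rpm)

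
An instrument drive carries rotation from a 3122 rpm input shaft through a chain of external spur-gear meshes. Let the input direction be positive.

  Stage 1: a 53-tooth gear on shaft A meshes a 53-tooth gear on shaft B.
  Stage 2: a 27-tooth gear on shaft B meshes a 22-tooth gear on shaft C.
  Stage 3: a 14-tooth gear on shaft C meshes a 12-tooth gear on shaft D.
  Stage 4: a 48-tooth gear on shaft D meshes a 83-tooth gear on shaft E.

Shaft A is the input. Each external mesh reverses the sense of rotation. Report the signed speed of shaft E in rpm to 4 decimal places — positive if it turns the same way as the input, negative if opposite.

Stage 1 [53T→53T]: ω = 3122.0000×53/53 = 3122.0000 rpm, dir flips to −; running = −3122.0000
Stage 2 [27T→22T]: ω = 3122.0000×27/22 = 3831.5455 rpm, dir flips to +; running = +3831.5455
Stage 3 [14T→12T]: ω = 3831.5455×14/12 = 4470.1364 rpm, dir flips to −; running = −4470.1364
Stage 4 [48T→83T]: ω = 4470.1364×48/83 = 2585.1391 rpm, dir flips to +; running = +2585.1391

+2585.1391 rpm (same as input, |ω| = 2585.1391 rpm)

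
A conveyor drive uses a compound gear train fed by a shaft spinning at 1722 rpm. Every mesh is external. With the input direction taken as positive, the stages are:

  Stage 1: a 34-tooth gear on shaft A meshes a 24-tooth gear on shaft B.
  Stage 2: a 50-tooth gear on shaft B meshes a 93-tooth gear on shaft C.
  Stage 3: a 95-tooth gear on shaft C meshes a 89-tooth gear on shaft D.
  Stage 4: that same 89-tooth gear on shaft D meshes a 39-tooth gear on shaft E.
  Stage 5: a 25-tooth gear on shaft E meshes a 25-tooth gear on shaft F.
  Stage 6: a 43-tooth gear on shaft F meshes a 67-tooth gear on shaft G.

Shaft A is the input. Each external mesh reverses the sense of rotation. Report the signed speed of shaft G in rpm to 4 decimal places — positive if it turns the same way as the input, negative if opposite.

Stage 1 [34T→24T]: ω = 1722.0000×34/24 = 2439.5000 rpm, dir flips to −; running = −2439.5000
Stage 2 [50T→93T]: ω = 2439.5000×50/93 = 1311.5591 rpm, dir flips to +; running = +1311.5591
Stage 3 [95T→89T]: ω = 1311.5591×95/89 = 1399.9789 rpm, dir flips to −; running = −1399.9789
Stage 4 [89T→39T]: ω = 1399.9789×89/39 = 3194.8235 rpm, dir flips to +; running = +3194.8235
Stage 5 [25T→25T]: ω = 3194.8235×25/25 = 3194.8235 rpm, dir flips to −; running = −3194.8235
Stage 6 [43T→67T]: ω = 3194.8235×43/67 = 2050.4091 rpm, dir flips to +; running = +2050.4091

+2050.4091 rpm (same as input, |ω| = 2050.4091 rpm)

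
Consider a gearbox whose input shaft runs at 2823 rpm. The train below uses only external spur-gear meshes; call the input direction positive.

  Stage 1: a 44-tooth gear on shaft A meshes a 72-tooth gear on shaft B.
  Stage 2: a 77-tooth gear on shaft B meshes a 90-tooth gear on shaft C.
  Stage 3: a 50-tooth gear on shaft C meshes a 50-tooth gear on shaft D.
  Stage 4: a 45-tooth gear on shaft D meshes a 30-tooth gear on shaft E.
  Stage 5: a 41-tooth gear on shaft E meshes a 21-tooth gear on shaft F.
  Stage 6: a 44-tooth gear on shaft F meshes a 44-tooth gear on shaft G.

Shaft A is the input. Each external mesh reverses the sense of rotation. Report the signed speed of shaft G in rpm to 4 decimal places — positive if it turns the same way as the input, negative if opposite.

+4322.5009 rpm (same as input, |ω| = 4322.5009 rpm)

Stage 1 [44T→72T]: ω = 2823.0000×44/72 = 1725.1667 rpm, dir flips to −; running = −1725.1667
Stage 2 [77T→90T]: ω = 1725.1667×77/90 = 1475.9759 rpm, dir flips to +; running = +1475.9759
Stage 3 [50T→50T]: ω = 1475.9759×50/50 = 1475.9759 rpm, dir flips to −; running = −1475.9759
Stage 4 [45T→30T]: ω = 1475.9759×45/30 = 2213.9639 rpm, dir flips to +; running = +2213.9639
Stage 5 [41T→21T]: ω = 2213.9639×41/21 = 4322.5009 rpm, dir flips to −; running = −4322.5009
Stage 6 [44T→44T]: ω = 4322.5009×44/44 = 4322.5009 rpm, dir flips to +; running = +4322.5009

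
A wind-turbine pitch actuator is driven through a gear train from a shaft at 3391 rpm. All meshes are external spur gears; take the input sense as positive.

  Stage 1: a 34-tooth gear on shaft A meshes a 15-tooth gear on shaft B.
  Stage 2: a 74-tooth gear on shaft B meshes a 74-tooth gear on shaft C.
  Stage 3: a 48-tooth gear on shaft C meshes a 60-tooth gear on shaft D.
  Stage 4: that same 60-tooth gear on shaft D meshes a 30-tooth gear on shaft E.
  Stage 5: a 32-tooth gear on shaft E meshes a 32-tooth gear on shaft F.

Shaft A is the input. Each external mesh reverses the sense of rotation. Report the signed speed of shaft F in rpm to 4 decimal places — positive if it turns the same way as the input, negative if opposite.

Stage 1 [34T→15T]: ω = 3391.0000×34/15 = 7686.2667 rpm, dir flips to −; running = −7686.2667
Stage 2 [74T→74T]: ω = 7686.2667×74/74 = 7686.2667 rpm, dir flips to +; running = +7686.2667
Stage 3 [48T→60T]: ω = 7686.2667×48/60 = 6149.0133 rpm, dir flips to −; running = −6149.0133
Stage 4 [60T→30T]: ω = 6149.0133×60/30 = 12298.0267 rpm, dir flips to +; running = +12298.0267
Stage 5 [32T→32T]: ω = 12298.0267×32/32 = 12298.0267 rpm, dir flips to −; running = −12298.0267

-12298.0267 rpm (opposite to input, |ω| = 12298.0267 rpm)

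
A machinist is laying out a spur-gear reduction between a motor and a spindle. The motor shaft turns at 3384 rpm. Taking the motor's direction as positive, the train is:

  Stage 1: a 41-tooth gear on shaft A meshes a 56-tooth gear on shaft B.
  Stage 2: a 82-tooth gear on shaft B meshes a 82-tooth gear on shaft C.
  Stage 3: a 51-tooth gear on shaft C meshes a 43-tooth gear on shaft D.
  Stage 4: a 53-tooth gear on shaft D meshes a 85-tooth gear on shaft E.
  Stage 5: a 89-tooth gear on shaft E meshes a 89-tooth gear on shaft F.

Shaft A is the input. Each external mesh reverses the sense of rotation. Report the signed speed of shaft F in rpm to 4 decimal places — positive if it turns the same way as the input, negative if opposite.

-1832.2505 rpm (opposite to input, |ω| = 1832.2505 rpm)

Stage 1 [41T→56T]: ω = 3384.0000×41/56 = 2477.5714 rpm, dir flips to −; running = −2477.5714
Stage 2 [82T→82T]: ω = 2477.5714×82/82 = 2477.5714 rpm, dir flips to +; running = +2477.5714
Stage 3 [51T→43T]: ω = 2477.5714×51/43 = 2938.5150 rpm, dir flips to −; running = −2938.5150
Stage 4 [53T→85T]: ω = 2938.5150×53/85 = 1832.2505 rpm, dir flips to +; running = +1832.2505
Stage 5 [89T→89T]: ω = 1832.2505×89/89 = 1832.2505 rpm, dir flips to −; running = −1832.2505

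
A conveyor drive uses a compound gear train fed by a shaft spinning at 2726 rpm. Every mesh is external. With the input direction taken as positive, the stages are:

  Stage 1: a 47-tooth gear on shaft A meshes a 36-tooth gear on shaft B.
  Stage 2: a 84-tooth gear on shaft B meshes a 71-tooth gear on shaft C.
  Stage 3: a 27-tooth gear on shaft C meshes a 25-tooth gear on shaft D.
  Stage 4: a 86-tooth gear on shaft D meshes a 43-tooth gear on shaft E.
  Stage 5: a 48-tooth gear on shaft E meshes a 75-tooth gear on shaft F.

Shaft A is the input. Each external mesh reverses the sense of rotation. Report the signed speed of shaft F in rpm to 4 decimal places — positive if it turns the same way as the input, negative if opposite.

Stage 1 [47T→36T]: ω = 2726.0000×47/36 = 3558.9444 rpm, dir flips to −; running = −3558.9444
Stage 2 [84T→71T]: ω = 3558.9444×84/71 = 4210.5822 rpm, dir flips to +; running = +4210.5822
Stage 3 [27T→25T]: ω = 4210.5822×27/25 = 4547.4287 rpm, dir flips to −; running = −4547.4287
Stage 4 [86T→43T]: ω = 4547.4287×86/43 = 9094.8575 rpm, dir flips to +; running = +9094.8575
Stage 5 [48T→75T]: ω = 9094.8575×48/75 = 5820.7088 rpm, dir flips to −; running = −5820.7088

-5820.7088 rpm (opposite to input, |ω| = 5820.7088 rpm)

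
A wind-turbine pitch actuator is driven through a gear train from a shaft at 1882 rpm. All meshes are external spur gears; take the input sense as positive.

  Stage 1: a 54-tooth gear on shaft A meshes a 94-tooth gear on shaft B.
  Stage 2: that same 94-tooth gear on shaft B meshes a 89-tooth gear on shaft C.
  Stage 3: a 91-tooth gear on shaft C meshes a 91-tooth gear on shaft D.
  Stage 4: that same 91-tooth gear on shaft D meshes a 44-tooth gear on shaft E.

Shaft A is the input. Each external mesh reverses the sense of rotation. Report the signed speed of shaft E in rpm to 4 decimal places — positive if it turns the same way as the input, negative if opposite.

Stage 1 [54T→94T]: ω = 1882.0000×54/94 = 1081.1489 rpm, dir flips to −; running = −1081.1489
Stage 2 [94T→89T]: ω = 1081.1489×94/89 = 1141.8876 rpm, dir flips to +; running = +1141.8876
Stage 3 [91T→91T]: ω = 1141.8876×91/91 = 1141.8876 rpm, dir flips to −; running = −1141.8876
Stage 4 [91T→44T]: ω = 1141.8876×91/44 = 2361.6313 rpm, dir flips to +; running = +2361.6313

+2361.6313 rpm (same as input, |ω| = 2361.6313 rpm)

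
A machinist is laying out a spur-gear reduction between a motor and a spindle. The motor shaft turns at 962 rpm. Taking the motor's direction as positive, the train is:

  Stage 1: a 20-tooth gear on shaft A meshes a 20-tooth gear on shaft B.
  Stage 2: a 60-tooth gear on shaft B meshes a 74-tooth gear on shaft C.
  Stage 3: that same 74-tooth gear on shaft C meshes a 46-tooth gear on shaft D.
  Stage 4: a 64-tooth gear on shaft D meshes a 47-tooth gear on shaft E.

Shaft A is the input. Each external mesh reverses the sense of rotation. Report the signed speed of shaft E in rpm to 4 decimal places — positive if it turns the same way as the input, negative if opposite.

+1708.6401 rpm (same as input, |ω| = 1708.6401 rpm)

Stage 1 [20T→20T]: ω = 962.0000×20/20 = 962.0000 rpm, dir flips to −; running = −962.0000
Stage 2 [60T→74T]: ω = 962.0000×60/74 = 780.0000 rpm, dir flips to +; running = +780.0000
Stage 3 [74T→46T]: ω = 780.0000×74/46 = 1254.7826 rpm, dir flips to −; running = −1254.7826
Stage 4 [64T→47T]: ω = 1254.7826×64/47 = 1708.6401 rpm, dir flips to +; running = +1708.6401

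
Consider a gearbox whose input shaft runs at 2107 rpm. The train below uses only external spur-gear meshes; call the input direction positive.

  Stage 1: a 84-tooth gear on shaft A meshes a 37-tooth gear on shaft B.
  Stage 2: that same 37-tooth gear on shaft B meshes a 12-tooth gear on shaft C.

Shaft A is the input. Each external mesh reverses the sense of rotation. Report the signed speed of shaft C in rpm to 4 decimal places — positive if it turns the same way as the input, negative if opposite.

+14749.0000 rpm (same as input, |ω| = 14749.0000 rpm)

Stage 1 [84T→37T]: ω = 2107.0000×84/37 = 4783.4595 rpm, dir flips to −; running = −4783.4595
Stage 2 [37T→12T]: ω = 4783.4595×37/12 = 14749.0000 rpm, dir flips to +; running = +14749.0000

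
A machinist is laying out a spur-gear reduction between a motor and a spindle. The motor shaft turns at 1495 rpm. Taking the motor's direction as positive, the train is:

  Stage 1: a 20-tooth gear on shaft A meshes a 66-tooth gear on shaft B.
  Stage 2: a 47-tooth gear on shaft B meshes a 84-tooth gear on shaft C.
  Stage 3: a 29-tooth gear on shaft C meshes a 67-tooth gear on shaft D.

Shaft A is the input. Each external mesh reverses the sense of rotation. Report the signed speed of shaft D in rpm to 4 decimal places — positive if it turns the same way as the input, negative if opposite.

-109.7158 rpm (opposite to input, |ω| = 109.7158 rpm)

Stage 1 [20T→66T]: ω = 1495.0000×20/66 = 453.0303 rpm, dir flips to −; running = −453.0303
Stage 2 [47T→84T]: ω = 453.0303×47/84 = 253.4812 rpm, dir flips to +; running = +253.4812
Stage 3 [29T→67T]: ω = 253.4812×29/67 = 109.7158 rpm, dir flips to −; running = −109.7158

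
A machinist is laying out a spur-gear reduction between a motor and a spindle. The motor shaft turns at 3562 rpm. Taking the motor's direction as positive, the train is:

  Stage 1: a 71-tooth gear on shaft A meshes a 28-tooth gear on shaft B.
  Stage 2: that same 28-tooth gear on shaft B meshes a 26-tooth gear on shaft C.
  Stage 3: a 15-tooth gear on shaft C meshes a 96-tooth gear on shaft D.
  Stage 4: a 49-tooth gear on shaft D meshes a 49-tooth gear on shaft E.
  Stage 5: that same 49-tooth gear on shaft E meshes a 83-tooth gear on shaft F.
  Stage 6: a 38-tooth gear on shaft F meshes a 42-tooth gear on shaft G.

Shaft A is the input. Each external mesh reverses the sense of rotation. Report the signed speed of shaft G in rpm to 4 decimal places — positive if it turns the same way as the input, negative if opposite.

Stage 1 [71T→28T]: ω = 3562.0000×71/28 = 9032.2143 rpm, dir flips to −; running = −9032.2143
Stage 2 [28T→26T]: ω = 9032.2143×28/26 = 9727.0000 rpm, dir flips to +; running = +9727.0000
Stage 3 [15T→96T]: ω = 9727.0000×15/96 = 1519.8438 rpm, dir flips to −; running = −1519.8438
Stage 4 [49T→49T]: ω = 1519.8438×49/49 = 1519.8438 rpm, dir flips to +; running = +1519.8438
Stage 5 [49T→83T]: ω = 1519.8438×49/83 = 897.2572 rpm, dir flips to −; running = −897.2572
Stage 6 [38T→42T]: ω = 897.2572×38/42 = 811.8041 rpm, dir flips to +; running = +811.8041

+811.8041 rpm (same as input, |ω| = 811.8041 rpm)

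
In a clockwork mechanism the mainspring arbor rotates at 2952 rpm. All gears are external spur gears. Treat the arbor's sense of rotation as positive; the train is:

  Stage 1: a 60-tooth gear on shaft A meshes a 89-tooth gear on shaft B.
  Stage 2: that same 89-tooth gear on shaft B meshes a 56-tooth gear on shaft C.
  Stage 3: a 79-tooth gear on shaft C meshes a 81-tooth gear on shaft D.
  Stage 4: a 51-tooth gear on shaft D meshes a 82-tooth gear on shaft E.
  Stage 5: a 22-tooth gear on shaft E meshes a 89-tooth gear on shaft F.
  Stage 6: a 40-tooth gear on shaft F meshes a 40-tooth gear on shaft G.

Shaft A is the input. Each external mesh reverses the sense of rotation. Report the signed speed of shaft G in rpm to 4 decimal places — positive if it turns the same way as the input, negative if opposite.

Stage 1 [60T→89T]: ω = 2952.0000×60/89 = 1990.1124 rpm, dir flips to −; running = −1990.1124
Stage 2 [89T→56T]: ω = 1990.1124×89/56 = 3162.8571 rpm, dir flips to +; running = +3162.8571
Stage 3 [79T→81T]: ω = 3162.8571×79/81 = 3084.7619 rpm, dir flips to −; running = −3084.7619
Stage 4 [51T→82T]: ω = 3084.7619×51/82 = 1918.5714 rpm, dir flips to +; running = +1918.5714
Stage 5 [22T→89T]: ω = 1918.5714×22/89 = 474.2536 rpm, dir flips to −; running = −474.2536
Stage 6 [40T→40T]: ω = 474.2536×40/40 = 474.2536 rpm, dir flips to +; running = +474.2536

+474.2536 rpm (same as input, |ω| = 474.2536 rpm)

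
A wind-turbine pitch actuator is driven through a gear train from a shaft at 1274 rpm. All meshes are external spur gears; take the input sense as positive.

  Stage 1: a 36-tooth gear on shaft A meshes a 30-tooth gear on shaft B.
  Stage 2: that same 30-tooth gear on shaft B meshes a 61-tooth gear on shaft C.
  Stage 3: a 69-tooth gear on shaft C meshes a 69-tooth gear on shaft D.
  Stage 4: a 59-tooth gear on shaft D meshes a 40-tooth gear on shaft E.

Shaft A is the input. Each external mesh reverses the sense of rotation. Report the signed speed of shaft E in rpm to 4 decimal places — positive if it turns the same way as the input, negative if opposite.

Stage 1 [36T→30T]: ω = 1274.0000×36/30 = 1528.8000 rpm, dir flips to −; running = −1528.8000
Stage 2 [30T→61T]: ω = 1528.8000×30/61 = 751.8689 rpm, dir flips to +; running = +751.8689
Stage 3 [69T→69T]: ω = 751.8689×69/69 = 751.8689 rpm, dir flips to −; running = −751.8689
Stage 4 [59T→40T]: ω = 751.8689×59/40 = 1109.0066 rpm, dir flips to +; running = +1109.0066

+1109.0066 rpm (same as input, |ω| = 1109.0066 rpm)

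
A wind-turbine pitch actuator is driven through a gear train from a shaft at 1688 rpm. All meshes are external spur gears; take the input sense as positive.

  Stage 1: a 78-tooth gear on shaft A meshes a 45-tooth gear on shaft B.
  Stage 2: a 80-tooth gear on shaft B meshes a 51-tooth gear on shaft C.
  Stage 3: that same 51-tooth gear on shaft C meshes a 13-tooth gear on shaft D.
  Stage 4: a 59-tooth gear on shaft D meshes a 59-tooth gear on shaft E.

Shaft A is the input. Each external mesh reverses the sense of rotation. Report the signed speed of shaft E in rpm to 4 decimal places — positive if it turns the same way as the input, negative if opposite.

Stage 1 [78T→45T]: ω = 1688.0000×78/45 = 2925.8667 rpm, dir flips to −; running = −2925.8667
Stage 2 [80T→51T]: ω = 2925.8667×80/51 = 4589.5948 rpm, dir flips to +; running = +4589.5948
Stage 3 [51T→13T]: ω = 4589.5948×51/13 = 18005.3333 rpm, dir flips to −; running = −18005.3333
Stage 4 [59T→59T]: ω = 18005.3333×59/59 = 18005.3333 rpm, dir flips to +; running = +18005.3333

+18005.3333 rpm (same as input, |ω| = 18005.3333 rpm)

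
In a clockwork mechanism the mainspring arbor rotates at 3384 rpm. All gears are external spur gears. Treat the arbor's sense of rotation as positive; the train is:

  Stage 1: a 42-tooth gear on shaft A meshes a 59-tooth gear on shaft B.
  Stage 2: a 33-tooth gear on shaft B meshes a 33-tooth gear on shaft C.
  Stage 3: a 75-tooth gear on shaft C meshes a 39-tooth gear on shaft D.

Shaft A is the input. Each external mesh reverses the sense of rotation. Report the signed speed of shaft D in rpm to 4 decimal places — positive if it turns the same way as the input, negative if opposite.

Stage 1 [42T→59T]: ω = 3384.0000×42/59 = 2408.9492 rpm, dir flips to −; running = −2408.9492
Stage 2 [33T→33T]: ω = 2408.9492×33/33 = 2408.9492 rpm, dir flips to +; running = +2408.9492
Stage 3 [75T→39T]: ω = 2408.9492×75/39 = 4632.5945 rpm, dir flips to −; running = −4632.5945

-4632.5945 rpm (opposite to input, |ω| = 4632.5945 rpm)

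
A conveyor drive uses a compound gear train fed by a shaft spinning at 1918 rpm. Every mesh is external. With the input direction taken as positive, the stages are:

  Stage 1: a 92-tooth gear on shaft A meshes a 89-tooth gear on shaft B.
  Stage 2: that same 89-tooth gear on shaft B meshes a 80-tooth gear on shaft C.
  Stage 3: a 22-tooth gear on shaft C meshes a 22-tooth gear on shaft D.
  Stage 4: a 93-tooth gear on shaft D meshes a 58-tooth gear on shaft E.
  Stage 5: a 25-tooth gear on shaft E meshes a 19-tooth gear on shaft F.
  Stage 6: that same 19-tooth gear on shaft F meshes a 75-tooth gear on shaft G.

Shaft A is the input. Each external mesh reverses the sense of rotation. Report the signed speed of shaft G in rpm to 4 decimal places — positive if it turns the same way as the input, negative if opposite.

Stage 1 [92T→89T]: ω = 1918.0000×92/89 = 1982.6517 rpm, dir flips to −; running = −1982.6517
Stage 2 [89T→80T]: ω = 1982.6517×89/80 = 2205.7000 rpm, dir flips to +; running = +2205.7000
Stage 3 [22T→22T]: ω = 2205.7000×22/22 = 2205.7000 rpm, dir flips to −; running = −2205.7000
Stage 4 [93T→58T]: ω = 2205.7000×93/58 = 3536.7259 rpm, dir flips to +; running = +3536.7259
Stage 5 [25T→19T]: ω = 3536.7259×25/19 = 4653.5867 rpm, dir flips to −; running = −4653.5867
Stage 6 [19T→75T]: ω = 4653.5867×19/75 = 1178.9086 rpm, dir flips to +; running = +1178.9086

+1178.9086 rpm (same as input, |ω| = 1178.9086 rpm)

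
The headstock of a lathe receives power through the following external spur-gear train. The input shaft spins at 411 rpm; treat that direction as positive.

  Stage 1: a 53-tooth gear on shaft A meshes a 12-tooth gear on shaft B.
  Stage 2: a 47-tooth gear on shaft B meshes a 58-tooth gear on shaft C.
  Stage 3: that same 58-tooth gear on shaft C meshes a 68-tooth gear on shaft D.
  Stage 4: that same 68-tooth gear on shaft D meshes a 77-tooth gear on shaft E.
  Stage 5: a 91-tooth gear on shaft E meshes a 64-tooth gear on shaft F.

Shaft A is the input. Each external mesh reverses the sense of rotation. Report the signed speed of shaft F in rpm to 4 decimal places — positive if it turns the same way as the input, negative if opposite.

-1575.4513 rpm (opposite to input, |ω| = 1575.4513 rpm)

Stage 1 [53T→12T]: ω = 411.0000×53/12 = 1815.2500 rpm, dir flips to −; running = −1815.2500
Stage 2 [47T→58T]: ω = 1815.2500×47/58 = 1470.9784 rpm, dir flips to +; running = +1470.9784
Stage 3 [58T→68T]: ω = 1470.9784×58/68 = 1254.6581 rpm, dir flips to −; running = −1254.6581
Stage 4 [68T→77T]: ω = 1254.6581×68/77 = 1108.0097 rpm, dir flips to +; running = +1108.0097
Stage 5 [91T→64T]: ω = 1108.0097×91/64 = 1575.4513 rpm, dir flips to −; running = −1575.4513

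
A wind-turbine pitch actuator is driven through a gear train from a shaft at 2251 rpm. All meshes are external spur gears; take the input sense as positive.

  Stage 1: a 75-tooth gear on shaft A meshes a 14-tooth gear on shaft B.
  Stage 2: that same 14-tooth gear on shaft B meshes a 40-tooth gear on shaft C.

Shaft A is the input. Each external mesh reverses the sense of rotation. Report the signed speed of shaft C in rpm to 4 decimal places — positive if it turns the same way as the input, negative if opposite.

Stage 1 [75T→14T]: ω = 2251.0000×75/14 = 12058.9286 rpm, dir flips to −; running = −12058.9286
Stage 2 [14T→40T]: ω = 12058.9286×14/40 = 4220.6250 rpm, dir flips to +; running = +4220.6250

+4220.6250 rpm (same as input, |ω| = 4220.6250 rpm)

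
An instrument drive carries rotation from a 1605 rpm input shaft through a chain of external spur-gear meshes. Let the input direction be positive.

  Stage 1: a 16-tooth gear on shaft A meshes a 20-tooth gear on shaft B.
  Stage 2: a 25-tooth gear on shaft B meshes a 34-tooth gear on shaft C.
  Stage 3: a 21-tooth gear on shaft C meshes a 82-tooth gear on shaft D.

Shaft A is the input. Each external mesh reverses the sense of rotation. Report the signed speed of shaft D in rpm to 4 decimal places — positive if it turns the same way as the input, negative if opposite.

Stage 1 [16T→20T]: ω = 1605.0000×16/20 = 1284.0000 rpm, dir flips to −; running = −1284.0000
Stage 2 [25T→34T]: ω = 1284.0000×25/34 = 944.1176 rpm, dir flips to +; running = +944.1176
Stage 3 [21T→82T]: ω = 944.1176×21/82 = 241.7862 rpm, dir flips to −; running = −241.7862

-241.7862 rpm (opposite to input, |ω| = 241.7862 rpm)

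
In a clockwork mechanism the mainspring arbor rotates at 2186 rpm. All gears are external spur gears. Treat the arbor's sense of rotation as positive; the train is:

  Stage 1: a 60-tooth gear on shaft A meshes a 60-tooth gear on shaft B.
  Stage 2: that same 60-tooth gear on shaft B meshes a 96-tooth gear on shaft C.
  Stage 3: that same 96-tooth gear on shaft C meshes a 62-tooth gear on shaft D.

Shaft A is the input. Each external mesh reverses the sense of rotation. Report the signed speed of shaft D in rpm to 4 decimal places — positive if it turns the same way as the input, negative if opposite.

-2115.4839 rpm (opposite to input, |ω| = 2115.4839 rpm)

Stage 1 [60T→60T]: ω = 2186.0000×60/60 = 2186.0000 rpm, dir flips to −; running = −2186.0000
Stage 2 [60T→96T]: ω = 2186.0000×60/96 = 1366.2500 rpm, dir flips to +; running = +1366.2500
Stage 3 [96T→62T]: ω = 1366.2500×96/62 = 2115.4839 rpm, dir flips to −; running = −2115.4839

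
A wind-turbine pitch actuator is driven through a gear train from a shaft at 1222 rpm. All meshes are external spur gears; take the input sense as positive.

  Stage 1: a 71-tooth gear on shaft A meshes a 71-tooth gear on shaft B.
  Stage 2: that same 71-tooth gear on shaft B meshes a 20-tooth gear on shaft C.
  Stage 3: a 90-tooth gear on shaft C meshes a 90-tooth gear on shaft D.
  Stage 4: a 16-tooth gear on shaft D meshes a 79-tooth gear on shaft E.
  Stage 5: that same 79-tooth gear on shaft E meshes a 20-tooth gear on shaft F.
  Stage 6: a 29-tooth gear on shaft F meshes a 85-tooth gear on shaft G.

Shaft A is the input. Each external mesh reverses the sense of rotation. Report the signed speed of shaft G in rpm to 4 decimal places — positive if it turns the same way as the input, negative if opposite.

Stage 1 [71T→71T]: ω = 1222.0000×71/71 = 1222.0000 rpm, dir flips to −; running = −1222.0000
Stage 2 [71T→20T]: ω = 1222.0000×71/20 = 4338.1000 rpm, dir flips to +; running = +4338.1000
Stage 3 [90T→90T]: ω = 4338.1000×90/90 = 4338.1000 rpm, dir flips to −; running = −4338.1000
Stage 4 [16T→79T]: ω = 4338.1000×16/79 = 878.6025 rpm, dir flips to +; running = +878.6025
Stage 5 [79T→20T]: ω = 878.6025×79/20 = 3470.4800 rpm, dir flips to −; running = −3470.4800
Stage 6 [29T→85T]: ω = 3470.4800×29/85 = 1184.0461 rpm, dir flips to +; running = +1184.0461

+1184.0461 rpm (same as input, |ω| = 1184.0461 rpm)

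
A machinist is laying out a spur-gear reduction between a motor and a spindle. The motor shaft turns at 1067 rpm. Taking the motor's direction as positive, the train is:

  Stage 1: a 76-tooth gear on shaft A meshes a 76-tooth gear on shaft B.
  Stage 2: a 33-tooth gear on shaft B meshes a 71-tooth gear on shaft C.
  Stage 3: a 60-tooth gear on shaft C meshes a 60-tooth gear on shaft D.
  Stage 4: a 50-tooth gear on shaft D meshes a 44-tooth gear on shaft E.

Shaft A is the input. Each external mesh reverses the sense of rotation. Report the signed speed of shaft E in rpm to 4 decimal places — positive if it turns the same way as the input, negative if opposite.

+563.5563 rpm (same as input, |ω| = 563.5563 rpm)

Stage 1 [76T→76T]: ω = 1067.0000×76/76 = 1067.0000 rpm, dir flips to −; running = −1067.0000
Stage 2 [33T→71T]: ω = 1067.0000×33/71 = 495.9296 rpm, dir flips to +; running = +495.9296
Stage 3 [60T→60T]: ω = 495.9296×60/60 = 495.9296 rpm, dir flips to −; running = −495.9296
Stage 4 [50T→44T]: ω = 495.9296×50/44 = 563.5563 rpm, dir flips to +; running = +563.5563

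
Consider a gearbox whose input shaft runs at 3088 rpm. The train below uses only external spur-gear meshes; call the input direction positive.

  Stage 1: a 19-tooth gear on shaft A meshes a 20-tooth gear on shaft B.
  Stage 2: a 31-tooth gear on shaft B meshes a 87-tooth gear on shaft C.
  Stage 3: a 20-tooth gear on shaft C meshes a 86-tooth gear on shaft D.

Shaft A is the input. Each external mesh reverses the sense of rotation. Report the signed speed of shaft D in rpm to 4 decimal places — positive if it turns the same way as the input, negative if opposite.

-243.0944 rpm (opposite to input, |ω| = 243.0944 rpm)

Stage 1 [19T→20T]: ω = 3088.0000×19/20 = 2933.6000 rpm, dir flips to −; running = −2933.6000
Stage 2 [31T→87T]: ω = 2933.6000×31/87 = 1045.3057 rpm, dir flips to +; running = +1045.3057
Stage 3 [20T→86T]: ω = 1045.3057×20/86 = 243.0944 rpm, dir flips to −; running = −243.0944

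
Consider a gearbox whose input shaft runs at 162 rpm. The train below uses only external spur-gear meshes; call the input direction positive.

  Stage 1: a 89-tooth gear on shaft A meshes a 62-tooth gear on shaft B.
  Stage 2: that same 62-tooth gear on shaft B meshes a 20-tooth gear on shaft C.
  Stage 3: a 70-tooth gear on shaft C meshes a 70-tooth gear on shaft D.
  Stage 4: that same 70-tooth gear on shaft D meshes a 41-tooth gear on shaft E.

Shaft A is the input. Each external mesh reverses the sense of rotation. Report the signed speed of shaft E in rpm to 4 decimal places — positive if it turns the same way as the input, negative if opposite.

+1230.8049 rpm (same as input, |ω| = 1230.8049 rpm)

Stage 1 [89T→62T]: ω = 162.0000×89/62 = 232.5484 rpm, dir flips to −; running = −232.5484
Stage 2 [62T→20T]: ω = 232.5484×62/20 = 720.9000 rpm, dir flips to +; running = +720.9000
Stage 3 [70T→70T]: ω = 720.9000×70/70 = 720.9000 rpm, dir flips to −; running = −720.9000
Stage 4 [70T→41T]: ω = 720.9000×70/41 = 1230.8049 rpm, dir flips to +; running = +1230.8049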